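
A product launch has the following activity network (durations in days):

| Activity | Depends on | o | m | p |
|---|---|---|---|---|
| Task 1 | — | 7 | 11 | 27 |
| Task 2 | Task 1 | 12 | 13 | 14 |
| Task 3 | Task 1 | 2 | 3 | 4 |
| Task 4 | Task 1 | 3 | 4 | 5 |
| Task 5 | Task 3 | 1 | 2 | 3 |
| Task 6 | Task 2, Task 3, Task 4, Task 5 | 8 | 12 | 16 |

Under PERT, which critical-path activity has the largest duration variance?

Task 1

te_Task 1 = (7 + 4·11 + 27)/6 = 78/6 = 13; σ²_Task 1 = ((27−7)/6)² = 11.111
te_Task 2 = (12 + 4·13 + 14)/6 = 78/6 = 13; σ²_Task 2 = ((14−12)/6)² = 0.111
te_Task 3 = (2 + 4·3 + 4)/6 = 18/6 = 3; σ²_Task 3 = ((4−2)/6)² = 0.111
te_Task 4 = (3 + 4·4 + 5)/6 = 24/6 = 4; σ²_Task 4 = ((5−3)/6)² = 0.111
te_Task 5 = (1 + 4·2 + 3)/6 = 12/6 = 2; σ²_Task 5 = ((3−1)/6)² = 0.111
te_Task 6 = (8 + 4·12 + 16)/6 = 72/6 = 12; σ²_Task 6 = ((16−8)/6)² = 1.778

Forward pass:
ES_Task 1 = 0; EF_Task 1 = 13
ES_Task 2 = 13; EF_Task 2 = 13+13 = 26
ES_Task 3 = 13; EF_Task 3 = 13+3 = 16
ES_Task 4 = 13; EF_Task 4 = 13+4 = 17
ES_Task 5 = 16; EF_Task 5 = 16+2 = 18
ES_Task 6 = max(EF_Task 2=26, EF_Task 3=16, EF_Task 4=17, EF_Task 5=18) = 26; EF_Task 6 = 26+12 = 38
Expected project duration μ = 38 days. Critical path: Task 1 → Task 2 → Task 6.

Variances on critical path: σ²_Task 1=11.111, σ²_Task 2=0.111, σ²_Task 6=1.778.
Largest is σ²_Task 1 = 11.111.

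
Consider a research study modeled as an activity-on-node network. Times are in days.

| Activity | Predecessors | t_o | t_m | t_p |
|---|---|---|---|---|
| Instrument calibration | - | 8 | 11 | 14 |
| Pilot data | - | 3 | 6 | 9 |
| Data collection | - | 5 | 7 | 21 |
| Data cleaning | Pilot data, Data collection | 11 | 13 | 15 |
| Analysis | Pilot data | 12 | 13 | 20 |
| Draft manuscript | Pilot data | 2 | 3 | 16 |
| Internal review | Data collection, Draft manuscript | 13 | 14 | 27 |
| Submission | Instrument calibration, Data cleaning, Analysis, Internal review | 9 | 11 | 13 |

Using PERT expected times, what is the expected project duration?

38 days

te_Instrument calibration = (8 + 4·11 + 14)/6 = 66/6 = 11
te_Pilot data = (3 + 4·6 + 9)/6 = 36/6 = 6
te_Data collection = (5 + 4·7 + 21)/6 = 54/6 = 9
te_Data cleaning = (11 + 4·13 + 15)/6 = 78/6 = 13
te_Analysis = (12 + 4·13 + 20)/6 = 84/6 = 14
te_Draft manuscript = (2 + 4·3 + 16)/6 = 30/6 = 5
te_Internal review = (13 + 4·14 + 27)/6 = 96/6 = 16
te_Submission = (9 + 4·11 + 13)/6 = 66/6 = 11

Forward pass:
ES_Instrument calibration = 0; EF_Instrument calibration = 11
ES_Pilot data = 0; EF_Pilot data = 6
ES_Data collection = 0; EF_Data collection = 9
ES_Data cleaning = max(EF_Pilot data=6, EF_Data collection=9) = 9; EF_Data cleaning = 9+13 = 22
ES_Analysis = 6; EF_Analysis = 6+14 = 20
ES_Draft manuscript = 6; EF_Draft manuscript = 6+5 = 11
ES_Internal review = max(EF_Data collection=9, EF_Draft manuscript=11) = 11; EF_Internal review = 11+16 = 27
ES_Submission = max(EF_Instrument calibration=11, EF_Data cleaning=22, EF_Analysis=20, EF_Internal review=27) = 27; EF_Submission = 27+11 = 38
Expected project duration μ = 38 days. Critical path: Pilot data → Draft manuscript → Internal review → Submission.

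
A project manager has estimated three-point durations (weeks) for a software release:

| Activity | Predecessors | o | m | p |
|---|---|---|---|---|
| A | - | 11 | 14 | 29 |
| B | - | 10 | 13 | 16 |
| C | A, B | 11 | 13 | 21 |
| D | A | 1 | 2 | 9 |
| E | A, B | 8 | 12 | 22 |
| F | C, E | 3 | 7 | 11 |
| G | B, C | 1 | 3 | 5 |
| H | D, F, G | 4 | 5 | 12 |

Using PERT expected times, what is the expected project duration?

43 weeks

te_A = (11 + 4·14 + 29)/6 = 96/6 = 16
te_B = (10 + 4·13 + 16)/6 = 78/6 = 13
te_C = (11 + 4·13 + 21)/6 = 84/6 = 14
te_D = (1 + 4·2 + 9)/6 = 18/6 = 3
te_E = (8 + 4·12 + 22)/6 = 78/6 = 13
te_F = (3 + 4·7 + 11)/6 = 42/6 = 7
te_G = (1 + 4·3 + 5)/6 = 18/6 = 3
te_H = (4 + 4·5 + 12)/6 = 36/6 = 6

Forward pass:
ES_A = 0; EF_A = 16
ES_B = 0; EF_B = 13
ES_C = max(EF_A=16, EF_B=13) = 16; EF_C = 16+14 = 30
ES_D = 16; EF_D = 16+3 = 19
ES_E = max(EF_A=16, EF_B=13) = 16; EF_E = 16+13 = 29
ES_F = max(EF_C=30, EF_E=29) = 30; EF_F = 30+7 = 37
ES_G = max(EF_B=13, EF_C=30) = 30; EF_G = 30+3 = 33
ES_H = max(EF_D=19, EF_F=37, EF_G=33) = 37; EF_H = 37+6 = 43
Expected project duration μ = 43 weeks. Critical path: A → C → F → H.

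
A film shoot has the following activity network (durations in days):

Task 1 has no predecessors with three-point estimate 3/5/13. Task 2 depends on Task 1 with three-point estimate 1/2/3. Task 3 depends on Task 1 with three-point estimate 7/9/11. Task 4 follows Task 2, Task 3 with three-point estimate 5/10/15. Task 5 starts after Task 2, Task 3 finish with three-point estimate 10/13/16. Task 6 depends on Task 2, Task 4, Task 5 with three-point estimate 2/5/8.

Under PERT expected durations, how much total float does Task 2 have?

7 days

te_Task 1 = (3 + 4·5 + 13)/6 = 36/6 = 6
te_Task 2 = (1 + 4·2 + 3)/6 = 12/6 = 2
te_Task 3 = (7 + 4·9 + 11)/6 = 54/6 = 9
te_Task 4 = (5 + 4·10 + 15)/6 = 60/6 = 10
te_Task 5 = (10 + 4·13 + 16)/6 = 78/6 = 13
te_Task 6 = (2 + 4·5 + 8)/6 = 30/6 = 5

Forward pass:
ES_Task 1 = 0; EF_Task 1 = 6
ES_Task 2 = 6; EF_Task 2 = 6+2 = 8
ES_Task 3 = 6; EF_Task 3 = 6+9 = 15
ES_Task 4 = max(EF_Task 2=8, EF_Task 3=15) = 15; EF_Task 4 = 15+10 = 25
ES_Task 5 = max(EF_Task 2=8, EF_Task 3=15) = 15; EF_Task 5 = 15+13 = 28
ES_Task 6 = max(EF_Task 2=8, EF_Task 4=25, EF_Task 5=28) = 28; EF_Task 6 = 28+5 = 33
Expected project duration μ = 33 days. Critical path: Task 1 → Task 3 → Task 5 → Task 6.

Backward pass:
LF_Task 6 = 33; LS_Task 6 = 33−5 = 28
LF_Task 5 = LS_Task 6 = 28; LS_Task 5 = 28−13 = 15
LF_Task 4 = LS_Task 6 = 28; LS_Task 4 = 28−10 = 18
LF_Task 3 = min(LS_Task 4=18, LS_Task 5=15) = 15; LS_Task 3 = 15−9 = 6
LF_Task 2 = min(LS_Task 4=18, LS_Task 5=15, LS_Task 6=28) = 15; LS_Task 2 = 15−2 = 13
LF_Task 1 = min(LS_Task 2=13, LS_Task 3=6) = 6; LS_Task 1 = 6−6 = 0
Slack_Task 2 = LS_Task 2 − ES_Task 2 = 13 − 6 = 7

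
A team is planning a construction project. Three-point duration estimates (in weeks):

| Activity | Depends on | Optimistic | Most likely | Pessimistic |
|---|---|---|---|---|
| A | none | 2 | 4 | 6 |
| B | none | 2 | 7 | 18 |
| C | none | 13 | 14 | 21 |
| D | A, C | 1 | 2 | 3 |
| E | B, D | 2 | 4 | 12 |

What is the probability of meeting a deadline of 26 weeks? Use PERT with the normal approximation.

te_A = (2 + 4·4 + 6)/6 = 24/6 = 4; σ²_A = ((6−2)/6)² = 0.444
te_B = (2 + 4·7 + 18)/6 = 48/6 = 8; σ²_B = ((18−2)/6)² = 7.111
te_C = (13 + 4·14 + 21)/6 = 90/6 = 15; σ²_C = ((21−13)/6)² = 1.778
te_D = (1 + 4·2 + 3)/6 = 12/6 = 2; σ²_D = ((3−1)/6)² = 0.111
te_E = (2 + 4·4 + 12)/6 = 30/6 = 5; σ²_E = ((12−2)/6)² = 2.778

Forward pass:
ES_A = 0; EF_A = 4
ES_B = 0; EF_B = 8
ES_C = 0; EF_C = 15
ES_D = max(EF_A=4, EF_C=15) = 15; EF_D = 15+2 = 17
ES_E = max(EF_B=8, EF_D=17) = 17; EF_E = 17+5 = 22
Expected project duration μ = 22 weeks. Critical path: C → D → E.

Variance along critical path = 1.778 + 0.111 + 2.778 = 4.667; σ = √4.667 = 2.160 weeks.
Z = (26 − 22) / 2.160 = 1.852
P(T ≤ 26) = Φ(1.852) ≈ 0.968

0.968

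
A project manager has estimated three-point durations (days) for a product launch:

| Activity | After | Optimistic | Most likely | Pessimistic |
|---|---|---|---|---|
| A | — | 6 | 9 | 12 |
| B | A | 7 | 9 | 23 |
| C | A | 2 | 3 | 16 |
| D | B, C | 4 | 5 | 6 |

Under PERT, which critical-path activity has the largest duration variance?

B

te_A = (6 + 4·9 + 12)/6 = 54/6 = 9; σ²_A = ((12−6)/6)² = 1.000
te_B = (7 + 4·9 + 23)/6 = 66/6 = 11; σ²_B = ((23−7)/6)² = 7.111
te_C = (2 + 4·3 + 16)/6 = 30/6 = 5; σ²_C = ((16−2)/6)² = 5.444
te_D = (4 + 4·5 + 6)/6 = 30/6 = 5; σ²_D = ((6−4)/6)² = 0.111

Forward pass:
ES_A = 0; EF_A = 9
ES_B = 9; EF_B = 9+11 = 20
ES_C = 9; EF_C = 9+5 = 14
ES_D = max(EF_B=20, EF_C=14) = 20; EF_D = 20+5 = 25
Expected project duration μ = 25 days. Critical path: A → B → D.

Variances on critical path: σ²_A=1.000, σ²_B=7.111, σ²_D=0.111.
Largest is σ²_B = 7.111.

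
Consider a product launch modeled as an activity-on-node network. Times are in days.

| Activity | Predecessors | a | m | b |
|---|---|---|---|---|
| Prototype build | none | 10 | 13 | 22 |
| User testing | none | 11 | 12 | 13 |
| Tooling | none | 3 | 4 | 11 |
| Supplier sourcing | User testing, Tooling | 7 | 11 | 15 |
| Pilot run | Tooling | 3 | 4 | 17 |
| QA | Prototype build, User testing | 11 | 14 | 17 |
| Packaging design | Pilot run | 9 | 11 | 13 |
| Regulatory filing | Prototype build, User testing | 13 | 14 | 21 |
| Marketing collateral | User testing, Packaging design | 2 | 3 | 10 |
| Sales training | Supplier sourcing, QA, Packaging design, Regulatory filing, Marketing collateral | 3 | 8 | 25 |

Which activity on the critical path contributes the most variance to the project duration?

Sales training

te_Prototype build = (10 + 4·13 + 22)/6 = 84/6 = 14; σ²_Prototype build = ((22−10)/6)² = 4.000
te_User testing = (11 + 4·12 + 13)/6 = 72/6 = 12; σ²_User testing = ((13−11)/6)² = 0.111
te_Tooling = (3 + 4·4 + 11)/6 = 30/6 = 5; σ²_Tooling = ((11−3)/6)² = 1.778
te_Supplier sourcing = (7 + 4·11 + 15)/6 = 66/6 = 11; σ²_Supplier sourcing = ((15−7)/6)² = 1.778
te_Pilot run = (3 + 4·4 + 17)/6 = 36/6 = 6; σ²_Pilot run = ((17−3)/6)² = 5.444
te_QA = (11 + 4·14 + 17)/6 = 84/6 = 14; σ²_QA = ((17−11)/6)² = 1.000
te_Packaging design = (9 + 4·11 + 13)/6 = 66/6 = 11; σ²_Packaging design = ((13−9)/6)² = 0.444
te_Regulatory filing = (13 + 4·14 + 21)/6 = 90/6 = 15; σ²_Regulatory filing = ((21−13)/6)² = 1.778
te_Marketing collateral = (2 + 4·3 + 10)/6 = 24/6 = 4; σ²_Marketing collateral = ((10−2)/6)² = 1.778
te_Sales training = (3 + 4·8 + 25)/6 = 60/6 = 10; σ²_Sales training = ((25−3)/6)² = 13.444

Forward pass:
ES_Prototype build = 0; EF_Prototype build = 14
ES_User testing = 0; EF_User testing = 12
ES_Tooling = 0; EF_Tooling = 5
ES_Supplier sourcing = max(EF_User testing=12, EF_Tooling=5) = 12; EF_Supplier sourcing = 12+11 = 23
ES_Pilot run = 5; EF_Pilot run = 5+6 = 11
ES_QA = max(EF_Prototype build=14, EF_User testing=12) = 14; EF_QA = 14+14 = 28
ES_Packaging design = 11; EF_Packaging design = 11+11 = 22
ES_Regulatory filing = max(EF_Prototype build=14, EF_User testing=12) = 14; EF_Regulatory filing = 14+15 = 29
ES_Marketing collateral = max(EF_User testing=12, EF_Packaging design=22) = 22; EF_Marketing collateral = 22+4 = 26
ES_Sales training = max(EF_Supplier sourcing=23, EF_QA=28, EF_Packaging design=22, EF_Regulatory filing=29, EF_Marketing collateral=26) = 29; EF_Sales training = 29+10 = 39
Expected project duration μ = 39 days. Critical path: Prototype build → Regulatory filing → Sales training.

Variances on critical path: σ²_Prototype build=4.000, σ²_Regulatory filing=1.778, σ²_Sales training=13.444.
Largest is σ²_Sales training = 13.444.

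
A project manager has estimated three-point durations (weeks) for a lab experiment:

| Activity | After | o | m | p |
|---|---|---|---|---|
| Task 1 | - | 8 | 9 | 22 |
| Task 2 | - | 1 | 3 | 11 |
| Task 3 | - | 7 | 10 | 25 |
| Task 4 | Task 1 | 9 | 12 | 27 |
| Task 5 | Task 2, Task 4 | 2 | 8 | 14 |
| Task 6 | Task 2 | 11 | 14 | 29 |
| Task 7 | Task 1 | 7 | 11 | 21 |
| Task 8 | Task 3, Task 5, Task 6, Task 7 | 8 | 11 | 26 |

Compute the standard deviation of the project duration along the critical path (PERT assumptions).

5.24 weeks

te_Task 1 = (8 + 4·9 + 22)/6 = 66/6 = 11; σ²_Task 1 = ((22−8)/6)² = 5.444
te_Task 2 = (1 + 4·3 + 11)/6 = 24/6 = 4; σ²_Task 2 = ((11−1)/6)² = 2.778
te_Task 3 = (7 + 4·10 + 25)/6 = 72/6 = 12; σ²_Task 3 = ((25−7)/6)² = 9.000
te_Task 4 = (9 + 4·12 + 27)/6 = 84/6 = 14; σ²_Task 4 = ((27−9)/6)² = 9.000
te_Task 5 = (2 + 4·8 + 14)/6 = 48/6 = 8; σ²_Task 5 = ((14−2)/6)² = 4.000
te_Task 6 = (11 + 4·14 + 29)/6 = 96/6 = 16; σ²_Task 6 = ((29−11)/6)² = 9.000
te_Task 7 = (7 + 4·11 + 21)/6 = 72/6 = 12; σ²_Task 7 = ((21−7)/6)² = 5.444
te_Task 8 = (8 + 4·11 + 26)/6 = 78/6 = 13; σ²_Task 8 = ((26−8)/6)² = 9.000

Forward pass:
ES_Task 1 = 0; EF_Task 1 = 11
ES_Task 2 = 0; EF_Task 2 = 4
ES_Task 3 = 0; EF_Task 3 = 12
ES_Task 4 = 11; EF_Task 4 = 11+14 = 25
ES_Task 5 = max(EF_Task 2=4, EF_Task 4=25) = 25; EF_Task 5 = 25+8 = 33
ES_Task 6 = 4; EF_Task 6 = 4+16 = 20
ES_Task 7 = 11; EF_Task 7 = 11+12 = 23
ES_Task 8 = max(EF_Task 3=12, EF_Task 5=33, EF_Task 6=20, EF_Task 7=23) = 33; EF_Task 8 = 33+13 = 46
Expected project duration μ = 46 weeks. Critical path: Task 1 → Task 4 → Task 5 → Task 8.

Variance along critical path = 5.444 + 9.000 + 4.000 + 9.000 = 27.444
σ = √27.444 = 5.239 weeks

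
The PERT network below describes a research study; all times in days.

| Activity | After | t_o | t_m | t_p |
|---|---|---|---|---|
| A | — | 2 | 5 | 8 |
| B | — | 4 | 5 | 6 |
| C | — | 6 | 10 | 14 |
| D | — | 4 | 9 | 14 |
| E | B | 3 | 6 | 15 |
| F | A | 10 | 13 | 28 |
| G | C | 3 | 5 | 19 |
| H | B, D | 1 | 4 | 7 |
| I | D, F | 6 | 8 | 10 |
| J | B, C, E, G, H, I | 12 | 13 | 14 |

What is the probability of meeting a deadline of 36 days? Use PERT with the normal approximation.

0.062

te_A = (2 + 4·5 + 8)/6 = 30/6 = 5; σ²_A = ((8−2)/6)² = 1.000
te_B = (4 + 4·5 + 6)/6 = 30/6 = 5; σ²_B = ((6−4)/6)² = 0.111
te_C = (6 + 4·10 + 14)/6 = 60/6 = 10; σ²_C = ((14−6)/6)² = 1.778
te_D = (4 + 4·9 + 14)/6 = 54/6 = 9; σ²_D = ((14−4)/6)² = 2.778
te_E = (3 + 4·6 + 15)/6 = 42/6 = 7; σ²_E = ((15−3)/6)² = 4.000
te_F = (10 + 4·13 + 28)/6 = 90/6 = 15; σ²_F = ((28−10)/6)² = 9.000
te_G = (3 + 4·5 + 19)/6 = 42/6 = 7; σ²_G = ((19−3)/6)² = 7.111
te_H = (1 + 4·4 + 7)/6 = 24/6 = 4; σ²_H = ((7−1)/6)² = 1.000
te_I = (6 + 4·8 + 10)/6 = 48/6 = 8; σ²_I = ((10−6)/6)² = 0.444
te_J = (12 + 4·13 + 14)/6 = 78/6 = 13; σ²_J = ((14−12)/6)² = 0.111

Forward pass:
ES_A = 0; EF_A = 5
ES_B = 0; EF_B = 5
ES_C = 0; EF_C = 10
ES_D = 0; EF_D = 9
ES_E = 5; EF_E = 5+7 = 12
ES_F = 5; EF_F = 5+15 = 20
ES_G = 10; EF_G = 10+7 = 17
ES_H = max(EF_B=5, EF_D=9) = 9; EF_H = 9+4 = 13
ES_I = max(EF_D=9, EF_F=20) = 20; EF_I = 20+8 = 28
ES_J = max(EF_B=5, EF_C=10, EF_E=12, EF_G=17, EF_H=13, EF_I=28) = 28; EF_J = 28+13 = 41
Expected project duration μ = 41 days. Critical path: A → F → I → J.

Variance along critical path = 1.000 + 9.000 + 0.444 + 0.111 = 10.556; σ = √10.556 = 3.249 days.
Z = (36 − 41) / 3.249 = -1.539
P(T ≤ 36) = Φ(-1.539) ≈ 0.062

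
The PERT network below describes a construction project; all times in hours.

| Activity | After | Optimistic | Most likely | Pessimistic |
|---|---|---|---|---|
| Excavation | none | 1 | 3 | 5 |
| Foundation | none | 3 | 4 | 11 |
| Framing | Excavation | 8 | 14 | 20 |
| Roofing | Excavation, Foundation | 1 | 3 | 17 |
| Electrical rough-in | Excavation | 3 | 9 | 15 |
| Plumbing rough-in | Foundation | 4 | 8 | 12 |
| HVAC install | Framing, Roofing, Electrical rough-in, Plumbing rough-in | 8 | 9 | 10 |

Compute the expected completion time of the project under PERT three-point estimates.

te_Excavation = (1 + 4·3 + 5)/6 = 18/6 = 3
te_Foundation = (3 + 4·4 + 11)/6 = 30/6 = 5
te_Framing = (8 + 4·14 + 20)/6 = 84/6 = 14
te_Roofing = (1 + 4·3 + 17)/6 = 30/6 = 5
te_Electrical rough-in = (3 + 4·9 + 15)/6 = 54/6 = 9
te_Plumbing rough-in = (4 + 4·8 + 12)/6 = 48/6 = 8
te_HVAC install = (8 + 4·9 + 10)/6 = 54/6 = 9

Forward pass:
ES_Excavation = 0; EF_Excavation = 3
ES_Foundation = 0; EF_Foundation = 5
ES_Framing = 3; EF_Framing = 3+14 = 17
ES_Roofing = max(EF_Excavation=3, EF_Foundation=5) = 5; EF_Roofing = 5+5 = 10
ES_Electrical rough-in = 3; EF_Electrical rough-in = 3+9 = 12
ES_Plumbing rough-in = 5; EF_Plumbing rough-in = 5+8 = 13
ES_HVAC install = max(EF_Framing=17, EF_Roofing=10, EF_Electrical rough-in=12, EF_Plumbing rough-in=13) = 17; EF_HVAC install = 17+9 = 26
Expected project duration μ = 26 hours. Critical path: Excavation → Framing → HVAC install.

26 hours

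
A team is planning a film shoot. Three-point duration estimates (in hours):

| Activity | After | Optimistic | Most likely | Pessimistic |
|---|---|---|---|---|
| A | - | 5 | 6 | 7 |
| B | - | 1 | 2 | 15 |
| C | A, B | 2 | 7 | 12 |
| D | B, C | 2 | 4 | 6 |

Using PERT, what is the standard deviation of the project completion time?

te_A = (5 + 4·6 + 7)/6 = 36/6 = 6; σ²_A = ((7−5)/6)² = 0.111
te_B = (1 + 4·2 + 15)/6 = 24/6 = 4; σ²_B = ((15−1)/6)² = 5.444
te_C = (2 + 4·7 + 12)/6 = 42/6 = 7; σ²_C = ((12−2)/6)² = 2.778
te_D = (2 + 4·4 + 6)/6 = 24/6 = 4; σ²_D = ((6−2)/6)² = 0.444

Forward pass:
ES_A = 0; EF_A = 6
ES_B = 0; EF_B = 4
ES_C = max(EF_A=6, EF_B=4) = 6; EF_C = 6+7 = 13
ES_D = max(EF_B=4, EF_C=13) = 13; EF_D = 13+4 = 17
Expected project duration μ = 17 hours. Critical path: A → C → D.

Variance along critical path = 0.111 + 2.778 + 0.444 = 3.333
σ = √3.333 = 1.826 hours

1.83 hours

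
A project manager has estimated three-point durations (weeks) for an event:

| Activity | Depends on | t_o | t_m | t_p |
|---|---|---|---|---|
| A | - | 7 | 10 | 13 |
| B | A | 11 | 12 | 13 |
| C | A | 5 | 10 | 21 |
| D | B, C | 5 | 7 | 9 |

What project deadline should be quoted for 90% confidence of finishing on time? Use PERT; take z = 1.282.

30.6 weeks

te_A = (7 + 4·10 + 13)/6 = 60/6 = 10; σ²_A = ((13−7)/6)² = 1.000
te_B = (11 + 4·12 + 13)/6 = 72/6 = 12; σ²_B = ((13−11)/6)² = 0.111
te_C = (5 + 4·10 + 21)/6 = 66/6 = 11; σ²_C = ((21−5)/6)² = 7.111
te_D = (5 + 4·7 + 9)/6 = 42/6 = 7; σ²_D = ((9−5)/6)² = 0.444

Forward pass:
ES_A = 0; EF_A = 10
ES_B = 10; EF_B = 10+12 = 22
ES_C = 10; EF_C = 10+11 = 21
ES_D = max(EF_B=22, EF_C=21) = 22; EF_D = 22+7 = 29
Expected project duration μ = 29 weeks. Critical path: A → B → D.

Variance along critical path = 1.000 + 0.111 + 0.444 = 1.556; σ = 1.247 weeks.
D = μ + z·σ = 29 + 1.282·1.247 = 30.6 weeks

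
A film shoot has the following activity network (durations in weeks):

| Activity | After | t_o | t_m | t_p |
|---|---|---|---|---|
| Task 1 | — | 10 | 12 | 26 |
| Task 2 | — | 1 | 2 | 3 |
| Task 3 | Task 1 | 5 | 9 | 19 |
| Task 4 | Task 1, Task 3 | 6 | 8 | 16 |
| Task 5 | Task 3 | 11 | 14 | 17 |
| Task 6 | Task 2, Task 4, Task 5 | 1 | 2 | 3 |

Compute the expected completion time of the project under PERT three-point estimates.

te_Task 1 = (10 + 4·12 + 26)/6 = 84/6 = 14
te_Task 2 = (1 + 4·2 + 3)/6 = 12/6 = 2
te_Task 3 = (5 + 4·9 + 19)/6 = 60/6 = 10
te_Task 4 = (6 + 4·8 + 16)/6 = 54/6 = 9
te_Task 5 = (11 + 4·14 + 17)/6 = 84/6 = 14
te_Task 6 = (1 + 4·2 + 3)/6 = 12/6 = 2

Forward pass:
ES_Task 1 = 0; EF_Task 1 = 14
ES_Task 2 = 0; EF_Task 2 = 2
ES_Task 3 = 14; EF_Task 3 = 14+10 = 24
ES_Task 4 = max(EF_Task 1=14, EF_Task 3=24) = 24; EF_Task 4 = 24+9 = 33
ES_Task 5 = 24; EF_Task 5 = 24+14 = 38
ES_Task 6 = max(EF_Task 2=2, EF_Task 4=33, EF_Task 5=38) = 38; EF_Task 6 = 38+2 = 40
Expected project duration μ = 40 weeks. Critical path: Task 1 → Task 3 → Task 5 → Task 6.

40 weeks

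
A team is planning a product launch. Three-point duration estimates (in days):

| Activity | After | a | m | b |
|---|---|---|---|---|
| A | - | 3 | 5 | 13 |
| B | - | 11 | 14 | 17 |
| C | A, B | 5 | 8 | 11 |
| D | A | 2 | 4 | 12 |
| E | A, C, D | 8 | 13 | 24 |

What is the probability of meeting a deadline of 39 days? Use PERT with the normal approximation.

te_A = (3 + 4·5 + 13)/6 = 36/6 = 6; σ²_A = ((13−3)/6)² = 2.778
te_B = (11 + 4·14 + 17)/6 = 84/6 = 14; σ²_B = ((17−11)/6)² = 1.000
te_C = (5 + 4·8 + 11)/6 = 48/6 = 8; σ²_C = ((11−5)/6)² = 1.000
te_D = (2 + 4·4 + 12)/6 = 30/6 = 5; σ²_D = ((12−2)/6)² = 2.778
te_E = (8 + 4·13 + 24)/6 = 84/6 = 14; σ²_E = ((24−8)/6)² = 7.111

Forward pass:
ES_A = 0; EF_A = 6
ES_B = 0; EF_B = 14
ES_C = max(EF_A=6, EF_B=14) = 14; EF_C = 14+8 = 22
ES_D = 6; EF_D = 6+5 = 11
ES_E = max(EF_A=6, EF_C=22, EF_D=11) = 22; EF_E = 22+14 = 36
Expected project duration μ = 36 days. Critical path: B → C → E.

Variance along critical path = 1.000 + 1.000 + 7.111 = 9.111; σ = √9.111 = 3.018 days.
Z = (39 − 36) / 3.018 = 0.994
P(T ≤ 39) = Φ(0.994) ≈ 0.840

0.840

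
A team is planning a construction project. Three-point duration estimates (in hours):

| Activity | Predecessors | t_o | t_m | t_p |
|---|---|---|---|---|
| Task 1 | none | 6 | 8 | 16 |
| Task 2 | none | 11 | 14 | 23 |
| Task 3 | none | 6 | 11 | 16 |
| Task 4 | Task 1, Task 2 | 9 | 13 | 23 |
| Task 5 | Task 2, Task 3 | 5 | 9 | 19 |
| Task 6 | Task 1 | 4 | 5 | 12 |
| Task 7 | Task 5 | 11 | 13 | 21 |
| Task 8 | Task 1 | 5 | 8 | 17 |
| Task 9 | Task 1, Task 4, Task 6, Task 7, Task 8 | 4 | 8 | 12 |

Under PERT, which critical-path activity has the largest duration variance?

te_Task 1 = (6 + 4·8 + 16)/6 = 54/6 = 9; σ²_Task 1 = ((16−6)/6)² = 2.778
te_Task 2 = (11 + 4·14 + 23)/6 = 90/6 = 15; σ²_Task 2 = ((23−11)/6)² = 4.000
te_Task 3 = (6 + 4·11 + 16)/6 = 66/6 = 11; σ²_Task 3 = ((16−6)/6)² = 2.778
te_Task 4 = (9 + 4·13 + 23)/6 = 84/6 = 14; σ²_Task 4 = ((23−9)/6)² = 5.444
te_Task 5 = (5 + 4·9 + 19)/6 = 60/6 = 10; σ²_Task 5 = ((19−5)/6)² = 5.444
te_Task 6 = (4 + 4·5 + 12)/6 = 36/6 = 6; σ²_Task 6 = ((12−4)/6)² = 1.778
te_Task 7 = (11 + 4·13 + 21)/6 = 84/6 = 14; σ²_Task 7 = ((21−11)/6)² = 2.778
te_Task 8 = (5 + 4·8 + 17)/6 = 54/6 = 9; σ²_Task 8 = ((17−5)/6)² = 4.000
te_Task 9 = (4 + 4·8 + 12)/6 = 48/6 = 8; σ²_Task 9 = ((12−4)/6)² = 1.778

Forward pass:
ES_Task 1 = 0; EF_Task 1 = 9
ES_Task 2 = 0; EF_Task 2 = 15
ES_Task 3 = 0; EF_Task 3 = 11
ES_Task 4 = max(EF_Task 1=9, EF_Task 2=15) = 15; EF_Task 4 = 15+14 = 29
ES_Task 5 = max(EF_Task 2=15, EF_Task 3=11) = 15; EF_Task 5 = 15+10 = 25
ES_Task 6 = 9; EF_Task 6 = 9+6 = 15
ES_Task 7 = 25; EF_Task 7 = 25+14 = 39
ES_Task 8 = 9; EF_Task 8 = 9+9 = 18
ES_Task 9 = max(EF_Task 1=9, EF_Task 4=29, EF_Task 6=15, EF_Task 7=39, EF_Task 8=18) = 39; EF_Task 9 = 39+8 = 47
Expected project duration μ = 47 hours. Critical path: Task 2 → Task 5 → Task 7 → Task 9.

Variances on critical path: σ²_Task 2=4.000, σ²_Task 5=5.444, σ²_Task 7=2.778, σ²_Task 9=1.778.
Largest is σ²_Task 5 = 5.444.

Task 5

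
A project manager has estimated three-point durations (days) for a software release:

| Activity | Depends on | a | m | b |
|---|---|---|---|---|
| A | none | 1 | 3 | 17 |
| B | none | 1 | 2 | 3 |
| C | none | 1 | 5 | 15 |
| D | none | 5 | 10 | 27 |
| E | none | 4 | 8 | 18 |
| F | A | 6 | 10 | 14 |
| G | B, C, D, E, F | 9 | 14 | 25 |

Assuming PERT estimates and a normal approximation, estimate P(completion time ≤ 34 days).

0.841

te_A = (1 + 4·3 + 17)/6 = 30/6 = 5; σ²_A = ((17−1)/6)² = 7.111
te_B = (1 + 4·2 + 3)/6 = 12/6 = 2; σ²_B = ((3−1)/6)² = 0.111
te_C = (1 + 4·5 + 15)/6 = 36/6 = 6; σ²_C = ((15−1)/6)² = 5.444
te_D = (5 + 4·10 + 27)/6 = 72/6 = 12; σ²_D = ((27−5)/6)² = 13.444
te_E = (4 + 4·8 + 18)/6 = 54/6 = 9; σ²_E = ((18−4)/6)² = 5.444
te_F = (6 + 4·10 + 14)/6 = 60/6 = 10; σ²_F = ((14−6)/6)² = 1.778
te_G = (9 + 4·14 + 25)/6 = 90/6 = 15; σ²_G = ((25−9)/6)² = 7.111

Forward pass:
ES_A = 0; EF_A = 5
ES_B = 0; EF_B = 2
ES_C = 0; EF_C = 6
ES_D = 0; EF_D = 12
ES_E = 0; EF_E = 9
ES_F = 5; EF_F = 5+10 = 15
ES_G = max(EF_B=2, EF_C=6, EF_D=12, EF_E=9, EF_F=15) = 15; EF_G = 15+15 = 30
Expected project duration μ = 30 days. Critical path: A → F → G.

Variance along critical path = 7.111 + 1.778 + 7.111 = 16.000; σ = √16.000 = 4.000 days.
Z = (34 − 30) / 4.000 = 1.000
P(T ≤ 34) = Φ(1.000) ≈ 0.841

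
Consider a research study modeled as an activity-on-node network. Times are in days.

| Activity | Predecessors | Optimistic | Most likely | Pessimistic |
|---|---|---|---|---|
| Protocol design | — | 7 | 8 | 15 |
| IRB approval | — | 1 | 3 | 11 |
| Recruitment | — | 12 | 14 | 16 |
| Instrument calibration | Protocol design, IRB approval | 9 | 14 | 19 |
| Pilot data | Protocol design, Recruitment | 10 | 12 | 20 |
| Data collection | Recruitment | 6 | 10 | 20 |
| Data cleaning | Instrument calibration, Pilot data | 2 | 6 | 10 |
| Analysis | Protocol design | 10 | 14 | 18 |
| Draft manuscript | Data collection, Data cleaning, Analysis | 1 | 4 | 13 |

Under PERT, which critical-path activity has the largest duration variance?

te_Protocol design = (7 + 4·8 + 15)/6 = 54/6 = 9; σ²_Protocol design = ((15−7)/6)² = 1.778
te_IRB approval = (1 + 4·3 + 11)/6 = 24/6 = 4; σ²_IRB approval = ((11−1)/6)² = 2.778
te_Recruitment = (12 + 4·14 + 16)/6 = 84/6 = 14; σ²_Recruitment = ((16−12)/6)² = 0.444
te_Instrument calibration = (9 + 4·14 + 19)/6 = 84/6 = 14; σ²_Instrument calibration = ((19−9)/6)² = 2.778
te_Pilot data = (10 + 4·12 + 20)/6 = 78/6 = 13; σ²_Pilot data = ((20−10)/6)² = 2.778
te_Data collection = (6 + 4·10 + 20)/6 = 66/6 = 11; σ²_Data collection = ((20−6)/6)² = 5.444
te_Data cleaning = (2 + 4·6 + 10)/6 = 36/6 = 6; σ²_Data cleaning = ((10−2)/6)² = 1.778
te_Analysis = (10 + 4·14 + 18)/6 = 84/6 = 14; σ²_Analysis = ((18−10)/6)² = 1.778
te_Draft manuscript = (1 + 4·4 + 13)/6 = 30/6 = 5; σ²_Draft manuscript = ((13−1)/6)² = 4.000

Forward pass:
ES_Protocol design = 0; EF_Protocol design = 9
ES_IRB approval = 0; EF_IRB approval = 4
ES_Recruitment = 0; EF_Recruitment = 14
ES_Instrument calibration = max(EF_Protocol design=9, EF_IRB approval=4) = 9; EF_Instrument calibration = 9+14 = 23
ES_Pilot data = max(EF_Protocol design=9, EF_Recruitment=14) = 14; EF_Pilot data = 14+13 = 27
ES_Data collection = 14; EF_Data collection = 14+11 = 25
ES_Data cleaning = max(EF_Instrument calibration=23, EF_Pilot data=27) = 27; EF_Data cleaning = 27+6 = 33
ES_Analysis = 9; EF_Analysis = 9+14 = 23
ES_Draft manuscript = max(EF_Data collection=25, EF_Data cleaning=33, EF_Analysis=23) = 33; EF_Draft manuscript = 33+5 = 38
Expected project duration μ = 38 days. Critical path: Recruitment → Pilot data → Data cleaning → Draft manuscript.

Variances on critical path: σ²_Recruitment=0.444, σ²_Pilot data=2.778, σ²_Data cleaning=1.778, σ²_Draft manuscript=4.000.
Largest is σ²_Draft manuscript = 4.000.

Draft manuscript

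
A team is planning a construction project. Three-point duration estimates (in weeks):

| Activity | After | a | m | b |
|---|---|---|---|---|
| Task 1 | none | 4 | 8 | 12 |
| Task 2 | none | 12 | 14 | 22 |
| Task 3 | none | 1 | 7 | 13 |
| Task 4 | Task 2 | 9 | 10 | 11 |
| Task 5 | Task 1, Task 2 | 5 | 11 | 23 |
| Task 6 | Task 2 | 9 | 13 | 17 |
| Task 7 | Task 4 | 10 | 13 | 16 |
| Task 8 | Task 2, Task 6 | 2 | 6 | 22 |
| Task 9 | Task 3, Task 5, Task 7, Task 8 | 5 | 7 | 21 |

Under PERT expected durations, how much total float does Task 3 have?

31 weeks

te_Task 1 = (4 + 4·8 + 12)/6 = 48/6 = 8
te_Task 2 = (12 + 4·14 + 22)/6 = 90/6 = 15
te_Task 3 = (1 + 4·7 + 13)/6 = 42/6 = 7
te_Task 4 = (9 + 4·10 + 11)/6 = 60/6 = 10
te_Task 5 = (5 + 4·11 + 23)/6 = 72/6 = 12
te_Task 6 = (9 + 4·13 + 17)/6 = 78/6 = 13
te_Task 7 = (10 + 4·13 + 16)/6 = 78/6 = 13
te_Task 8 = (2 + 4·6 + 22)/6 = 48/6 = 8
te_Task 9 = (5 + 4·7 + 21)/6 = 54/6 = 9

Forward pass:
ES_Task 1 = 0; EF_Task 1 = 8
ES_Task 2 = 0; EF_Task 2 = 15
ES_Task 3 = 0; EF_Task 3 = 7
ES_Task 4 = 15; EF_Task 4 = 15+10 = 25
ES_Task 5 = max(EF_Task 1=8, EF_Task 2=15) = 15; EF_Task 5 = 15+12 = 27
ES_Task 6 = 15; EF_Task 6 = 15+13 = 28
ES_Task 7 = 25; EF_Task 7 = 25+13 = 38
ES_Task 8 = max(EF_Task 2=15, EF_Task 6=28) = 28; EF_Task 8 = 28+8 = 36
ES_Task 9 = max(EF_Task 3=7, EF_Task 5=27, EF_Task 7=38, EF_Task 8=36) = 38; EF_Task 9 = 38+9 = 47
Expected project duration μ = 47 weeks. Critical path: Task 2 → Task 4 → Task 7 → Task 9.

Backward pass:
LF_Task 9 = 47; LS_Task 9 = 47−9 = 38
LF_Task 8 = LS_Task 9 = 38; LS_Task 8 = 38−8 = 30
LF_Task 7 = LS_Task 9 = 38; LS_Task 7 = 38−13 = 25
LF_Task 6 = LS_Task 8 = 30; LS_Task 6 = 30−13 = 17
LF_Task 5 = LS_Task 9 = 38; LS_Task 5 = 38−12 = 26
LF_Task 4 = LS_Task 7 = 25; LS_Task 4 = 25−10 = 15
LF_Task 3 = LS_Task 9 = 38; LS_Task 3 = 38−7 = 31
LF_Task 2 = min(LS_Task 4=15, LS_Task 5=26, LS_Task 6=17, LS_Task 8=30) = 15; LS_Task 2 = 15−15 = 0
LF_Task 1 = LS_Task 5 = 26; LS_Task 1 = 26−8 = 18
Slack_Task 3 = LS_Task 3 − ES_Task 3 = 31 − 0 = 31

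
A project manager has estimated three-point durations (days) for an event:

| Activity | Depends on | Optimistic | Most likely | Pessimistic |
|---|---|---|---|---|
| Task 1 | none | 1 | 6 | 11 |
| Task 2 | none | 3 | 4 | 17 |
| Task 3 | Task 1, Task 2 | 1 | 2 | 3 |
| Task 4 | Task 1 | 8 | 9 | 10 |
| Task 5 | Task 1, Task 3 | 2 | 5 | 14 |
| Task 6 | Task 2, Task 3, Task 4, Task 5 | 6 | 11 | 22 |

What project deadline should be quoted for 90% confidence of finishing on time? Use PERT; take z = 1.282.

31.1 days

te_Task 1 = (1 + 4·6 + 11)/6 = 36/6 = 6; σ²_Task 1 = ((11−1)/6)² = 2.778
te_Task 2 = (3 + 4·4 + 17)/6 = 36/6 = 6; σ²_Task 2 = ((17−3)/6)² = 5.444
te_Task 3 = (1 + 4·2 + 3)/6 = 12/6 = 2; σ²_Task 3 = ((3−1)/6)² = 0.111
te_Task 4 = (8 + 4·9 + 10)/6 = 54/6 = 9; σ²_Task 4 = ((10−8)/6)² = 0.111
te_Task 5 = (2 + 4·5 + 14)/6 = 36/6 = 6; σ²_Task 5 = ((14−2)/6)² = 4.000
te_Task 6 = (6 + 4·11 + 22)/6 = 72/6 = 12; σ²_Task 6 = ((22−6)/6)² = 7.111

Forward pass:
ES_Task 1 = 0; EF_Task 1 = 6
ES_Task 2 = 0; EF_Task 2 = 6
ES_Task 3 = max(EF_Task 1=6, EF_Task 2=6) = 6; EF_Task 3 = 6+2 = 8
ES_Task 4 = 6; EF_Task 4 = 6+9 = 15
ES_Task 5 = max(EF_Task 1=6, EF_Task 3=8) = 8; EF_Task 5 = 8+6 = 14
ES_Task 6 = max(EF_Task 2=6, EF_Task 3=8, EF_Task 4=15, EF_Task 5=14) = 15; EF_Task 6 = 15+12 = 27
Expected project duration μ = 27 days. Critical path: Task 1 → Task 4 → Task 6.

Variance along critical path = 2.778 + 0.111 + 7.111 = 10.000; σ = 3.162 days.
D = μ + z·σ = 27 + 1.282·3.162 = 31.1 days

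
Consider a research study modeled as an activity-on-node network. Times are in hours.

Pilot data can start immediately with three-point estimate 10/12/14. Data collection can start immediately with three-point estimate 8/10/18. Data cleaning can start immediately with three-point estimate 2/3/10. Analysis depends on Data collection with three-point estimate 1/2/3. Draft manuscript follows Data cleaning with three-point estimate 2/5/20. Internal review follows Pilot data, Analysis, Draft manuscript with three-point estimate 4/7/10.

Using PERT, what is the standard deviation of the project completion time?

te_Pilot data = (10 + 4·12 + 14)/6 = 72/6 = 12; σ²_Pilot data = ((14−10)/6)² = 0.444
te_Data collection = (8 + 4·10 + 18)/6 = 66/6 = 11; σ²_Data collection = ((18−8)/6)² = 2.778
te_Data cleaning = (2 + 4·3 + 10)/6 = 24/6 = 4; σ²_Data cleaning = ((10−2)/6)² = 1.778
te_Analysis = (1 + 4·2 + 3)/6 = 12/6 = 2; σ²_Analysis = ((3−1)/6)² = 0.111
te_Draft manuscript = (2 + 4·5 + 20)/6 = 42/6 = 7; σ²_Draft manuscript = ((20−2)/6)² = 9.000
te_Internal review = (4 + 4·7 + 10)/6 = 42/6 = 7; σ²_Internal review = ((10−4)/6)² = 1.000

Forward pass:
ES_Pilot data = 0; EF_Pilot data = 12
ES_Data collection = 0; EF_Data collection = 11
ES_Data cleaning = 0; EF_Data cleaning = 4
ES_Analysis = 11; EF_Analysis = 11+2 = 13
ES_Draft manuscript = 4; EF_Draft manuscript = 4+7 = 11
ES_Internal review = max(EF_Pilot data=12, EF_Analysis=13, EF_Draft manuscript=11) = 13; EF_Internal review = 13+7 = 20
Expected project duration μ = 20 hours. Critical path: Data collection → Analysis → Internal review.

Variance along critical path = 2.778 + 0.111 + 1.000 = 3.889
σ = √3.889 = 1.972 hours

1.97 hours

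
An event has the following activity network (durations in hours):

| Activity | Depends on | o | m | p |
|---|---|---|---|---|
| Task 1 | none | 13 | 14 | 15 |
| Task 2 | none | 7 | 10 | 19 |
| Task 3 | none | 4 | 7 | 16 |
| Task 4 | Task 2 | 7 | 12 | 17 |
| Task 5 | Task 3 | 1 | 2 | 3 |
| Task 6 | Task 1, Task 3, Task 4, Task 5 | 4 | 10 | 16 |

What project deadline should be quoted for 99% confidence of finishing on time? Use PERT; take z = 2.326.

te_Task 1 = (13 + 4·14 + 15)/6 = 84/6 = 14; σ²_Task 1 = ((15−13)/6)² = 0.111
te_Task 2 = (7 + 4·10 + 19)/6 = 66/6 = 11; σ²_Task 2 = ((19−7)/6)² = 4.000
te_Task 3 = (4 + 4·7 + 16)/6 = 48/6 = 8; σ²_Task 3 = ((16−4)/6)² = 4.000
te_Task 4 = (7 + 4·12 + 17)/6 = 72/6 = 12; σ²_Task 4 = ((17−7)/6)² = 2.778
te_Task 5 = (1 + 4·2 + 3)/6 = 12/6 = 2; σ²_Task 5 = ((3−1)/6)² = 0.111
te_Task 6 = (4 + 4·10 + 16)/6 = 60/6 = 10; σ²_Task 6 = ((16−4)/6)² = 4.000

Forward pass:
ES_Task 1 = 0; EF_Task 1 = 14
ES_Task 2 = 0; EF_Task 2 = 11
ES_Task 3 = 0; EF_Task 3 = 8
ES_Task 4 = 11; EF_Task 4 = 11+12 = 23
ES_Task 5 = 8; EF_Task 5 = 8+2 = 10
ES_Task 6 = max(EF_Task 1=14, EF_Task 3=8, EF_Task 4=23, EF_Task 5=10) = 23; EF_Task 6 = 23+10 = 33
Expected project duration μ = 33 hours. Critical path: Task 2 → Task 4 → Task 6.

Variance along critical path = 4.000 + 2.778 + 4.000 = 10.778; σ = 3.283 hours.
D = μ + z·σ = 33 + 2.326·3.283 = 40.6 hours

40.6 hours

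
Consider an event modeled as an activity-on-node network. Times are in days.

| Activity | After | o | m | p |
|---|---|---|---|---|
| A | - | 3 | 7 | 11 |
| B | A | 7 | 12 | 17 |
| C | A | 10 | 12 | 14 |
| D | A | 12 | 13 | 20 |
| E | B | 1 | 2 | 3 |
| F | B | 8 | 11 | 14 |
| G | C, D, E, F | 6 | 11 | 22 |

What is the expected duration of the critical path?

42 days

te_A = (3 + 4·7 + 11)/6 = 42/6 = 7
te_B = (7 + 4·12 + 17)/6 = 72/6 = 12
te_C = (10 + 4·12 + 14)/6 = 72/6 = 12
te_D = (12 + 4·13 + 20)/6 = 84/6 = 14
te_E = (1 + 4·2 + 3)/6 = 12/6 = 2
te_F = (8 + 4·11 + 14)/6 = 66/6 = 11
te_G = (6 + 4·11 + 22)/6 = 72/6 = 12

Forward pass:
ES_A = 0; EF_A = 7
ES_B = 7; EF_B = 7+12 = 19
ES_C = 7; EF_C = 7+12 = 19
ES_D = 7; EF_D = 7+14 = 21
ES_E = 19; EF_E = 19+2 = 21
ES_F = 19; EF_F = 19+11 = 30
ES_G = max(EF_C=19, EF_D=21, EF_E=21, EF_F=30) = 30; EF_G = 30+12 = 42
Expected project duration μ = 42 days. Critical path: A → B → F → G.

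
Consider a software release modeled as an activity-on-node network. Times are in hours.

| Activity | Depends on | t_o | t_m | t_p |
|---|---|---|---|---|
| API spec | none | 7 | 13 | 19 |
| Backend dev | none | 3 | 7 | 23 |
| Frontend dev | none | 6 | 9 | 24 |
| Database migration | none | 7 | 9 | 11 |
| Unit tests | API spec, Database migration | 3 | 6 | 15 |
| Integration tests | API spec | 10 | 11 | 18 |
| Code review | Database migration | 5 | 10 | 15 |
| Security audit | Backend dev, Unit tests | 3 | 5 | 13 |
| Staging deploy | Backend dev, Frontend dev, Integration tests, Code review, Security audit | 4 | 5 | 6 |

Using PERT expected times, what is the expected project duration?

31 hours

te_API spec = (7 + 4·13 + 19)/6 = 78/6 = 13
te_Backend dev = (3 + 4·7 + 23)/6 = 54/6 = 9
te_Frontend dev = (6 + 4·9 + 24)/6 = 66/6 = 11
te_Database migration = (7 + 4·9 + 11)/6 = 54/6 = 9
te_Unit tests = (3 + 4·6 + 15)/6 = 42/6 = 7
te_Integration tests = (10 + 4·11 + 18)/6 = 72/6 = 12
te_Code review = (5 + 4·10 + 15)/6 = 60/6 = 10
te_Security audit = (3 + 4·5 + 13)/6 = 36/6 = 6
te_Staging deploy = (4 + 4·5 + 6)/6 = 30/6 = 5

Forward pass:
ES_API spec = 0; EF_API spec = 13
ES_Backend dev = 0; EF_Backend dev = 9
ES_Frontend dev = 0; EF_Frontend dev = 11
ES_Database migration = 0; EF_Database migration = 9
ES_Unit tests = max(EF_API spec=13, EF_Database migration=9) = 13; EF_Unit tests = 13+7 = 20
ES_Integration tests = 13; EF_Integration tests = 13+12 = 25
ES_Code review = 9; EF_Code review = 9+10 = 19
ES_Security audit = max(EF_Backend dev=9, EF_Unit tests=20) = 20; EF_Security audit = 20+6 = 26
ES_Staging deploy = max(EF_Backend dev=9, EF_Frontend dev=11, EF_Integration tests=25, EF_Code review=19, EF_Security audit=26) = 26; EF_Staging deploy = 26+5 = 31
Expected project duration μ = 31 hours. Critical path: API spec → Unit tests → Security audit → Staging deploy.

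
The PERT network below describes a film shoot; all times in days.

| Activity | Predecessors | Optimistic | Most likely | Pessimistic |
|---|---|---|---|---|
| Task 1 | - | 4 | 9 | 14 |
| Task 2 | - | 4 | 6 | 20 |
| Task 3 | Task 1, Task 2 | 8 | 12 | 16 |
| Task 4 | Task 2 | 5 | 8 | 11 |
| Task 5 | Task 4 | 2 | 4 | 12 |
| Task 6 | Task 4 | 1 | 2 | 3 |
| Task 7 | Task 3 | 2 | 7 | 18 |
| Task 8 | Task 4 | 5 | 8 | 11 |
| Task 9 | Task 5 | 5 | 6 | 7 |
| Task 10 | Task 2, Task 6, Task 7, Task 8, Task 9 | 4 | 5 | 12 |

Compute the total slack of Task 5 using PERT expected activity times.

2 days

te_Task 1 = (4 + 4·9 + 14)/6 = 54/6 = 9
te_Task 2 = (4 + 4·6 + 20)/6 = 48/6 = 8
te_Task 3 = (8 + 4·12 + 16)/6 = 72/6 = 12
te_Task 4 = (5 + 4·8 + 11)/6 = 48/6 = 8
te_Task 5 = (2 + 4·4 + 12)/6 = 30/6 = 5
te_Task 6 = (1 + 4·2 + 3)/6 = 12/6 = 2
te_Task 7 = (2 + 4·7 + 18)/6 = 48/6 = 8
te_Task 8 = (5 + 4·8 + 11)/6 = 48/6 = 8
te_Task 9 = (5 + 4·6 + 7)/6 = 36/6 = 6
te_Task 10 = (4 + 4·5 + 12)/6 = 36/6 = 6

Forward pass:
ES_Task 1 = 0; EF_Task 1 = 9
ES_Task 2 = 0; EF_Task 2 = 8
ES_Task 3 = max(EF_Task 1=9, EF_Task 2=8) = 9; EF_Task 3 = 9+12 = 21
ES_Task 4 = 8; EF_Task 4 = 8+8 = 16
ES_Task 5 = 16; EF_Task 5 = 16+5 = 21
ES_Task 6 = 16; EF_Task 6 = 16+2 = 18
ES_Task 7 = 21; EF_Task 7 = 21+8 = 29
ES_Task 8 = 16; EF_Task 8 = 16+8 = 24
ES_Task 9 = 21; EF_Task 9 = 21+6 = 27
ES_Task 10 = max(EF_Task 2=8, EF_Task 6=18, EF_Task 7=29, EF_Task 8=24, EF_Task 9=27) = 29; EF_Task 10 = 29+6 = 35
Expected project duration μ = 35 days. Critical path: Task 1 → Task 3 → Task 7 → Task 10.

Backward pass:
LF_Task 10 = 35; LS_Task 10 = 35−6 = 29
LF_Task 9 = LS_Task 10 = 29; LS_Task 9 = 29−6 = 23
LF_Task 8 = LS_Task 10 = 29; LS_Task 8 = 29−8 = 21
LF_Task 7 = LS_Task 10 = 29; LS_Task 7 = 29−8 = 21
LF_Task 6 = LS_Task 10 = 29; LS_Task 6 = 29−2 = 27
LF_Task 5 = LS_Task 9 = 23; LS_Task 5 = 23−5 = 18
LF_Task 4 = min(LS_Task 5=18, LS_Task 6=27, LS_Task 8=21) = 18; LS_Task 4 = 18−8 = 10
LF_Task 3 = LS_Task 7 = 21; LS_Task 3 = 21−12 = 9
LF_Task 2 = min(LS_Task 3=9, LS_Task 4=10, LS_Task 10=29) = 9; LS_Task 2 = 9−8 = 1
LF_Task 1 = LS_Task 3 = 9; LS_Task 1 = 9−9 = 0
Slack_Task 5 = LS_Task 5 − ES_Task 5 = 18 − 16 = 2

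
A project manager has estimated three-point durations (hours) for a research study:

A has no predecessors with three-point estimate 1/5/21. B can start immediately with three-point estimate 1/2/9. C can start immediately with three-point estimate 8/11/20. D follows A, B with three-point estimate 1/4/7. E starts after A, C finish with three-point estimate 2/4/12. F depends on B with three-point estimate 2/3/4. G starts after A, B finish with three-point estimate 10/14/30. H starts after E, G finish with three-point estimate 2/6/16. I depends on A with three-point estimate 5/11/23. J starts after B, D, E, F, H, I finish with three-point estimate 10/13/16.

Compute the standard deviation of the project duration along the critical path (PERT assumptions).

5.35 hours

te_A = (1 + 4·5 + 21)/6 = 42/6 = 7; σ²_A = ((21−1)/6)² = 11.111
te_B = (1 + 4·2 + 9)/6 = 18/6 = 3; σ²_B = ((9−1)/6)² = 1.778
te_C = (8 + 4·11 + 20)/6 = 72/6 = 12; σ²_C = ((20−8)/6)² = 4.000
te_D = (1 + 4·4 + 7)/6 = 24/6 = 4; σ²_D = ((7−1)/6)² = 1.000
te_E = (2 + 4·4 + 12)/6 = 30/6 = 5; σ²_E = ((12−2)/6)² = 2.778
te_F = (2 + 4·3 + 4)/6 = 18/6 = 3; σ²_F = ((4−2)/6)² = 0.111
te_G = (10 + 4·14 + 30)/6 = 96/6 = 16; σ²_G = ((30−10)/6)² = 11.111
te_H = (2 + 4·6 + 16)/6 = 42/6 = 7; σ²_H = ((16−2)/6)² = 5.444
te_I = (5 + 4·11 + 23)/6 = 72/6 = 12; σ²_I = ((23−5)/6)² = 9.000
te_J = (10 + 4·13 + 16)/6 = 78/6 = 13; σ²_J = ((16−10)/6)² = 1.000

Forward pass:
ES_A = 0; EF_A = 7
ES_B = 0; EF_B = 3
ES_C = 0; EF_C = 12
ES_D = max(EF_A=7, EF_B=3) = 7; EF_D = 7+4 = 11
ES_E = max(EF_A=7, EF_C=12) = 12; EF_E = 12+5 = 17
ES_F = 3; EF_F = 3+3 = 6
ES_G = max(EF_A=7, EF_B=3) = 7; EF_G = 7+16 = 23
ES_H = max(EF_E=17, EF_G=23) = 23; EF_H = 23+7 = 30
ES_I = 7; EF_I = 7+12 = 19
ES_J = max(EF_B=3, EF_D=11, EF_E=17, EF_F=6, EF_H=30, EF_I=19) = 30; EF_J = 30+13 = 43
Expected project duration μ = 43 hours. Critical path: A → G → H → J.

Variance along critical path = 11.111 + 11.111 + 5.444 + 1.000 = 28.667
σ = √28.667 = 5.354 hours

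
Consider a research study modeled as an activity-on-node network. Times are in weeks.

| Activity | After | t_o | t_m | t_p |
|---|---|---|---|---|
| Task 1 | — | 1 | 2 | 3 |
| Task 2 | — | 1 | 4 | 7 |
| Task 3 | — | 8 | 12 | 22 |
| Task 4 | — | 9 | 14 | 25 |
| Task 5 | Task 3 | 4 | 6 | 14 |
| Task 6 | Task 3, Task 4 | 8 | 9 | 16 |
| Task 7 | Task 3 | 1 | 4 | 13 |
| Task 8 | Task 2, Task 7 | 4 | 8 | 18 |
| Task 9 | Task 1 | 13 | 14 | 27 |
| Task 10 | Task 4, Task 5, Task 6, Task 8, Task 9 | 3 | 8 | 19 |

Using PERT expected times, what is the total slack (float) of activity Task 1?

te_Task 1 = (1 + 4·2 + 3)/6 = 12/6 = 2
te_Task 2 = (1 + 4·4 + 7)/6 = 24/6 = 4
te_Task 3 = (8 + 4·12 + 22)/6 = 78/6 = 13
te_Task 4 = (9 + 4·14 + 25)/6 = 90/6 = 15
te_Task 5 = (4 + 4·6 + 14)/6 = 42/6 = 7
te_Task 6 = (8 + 4·9 + 16)/6 = 60/6 = 10
te_Task 7 = (1 + 4·4 + 13)/6 = 30/6 = 5
te_Task 8 = (4 + 4·8 + 18)/6 = 54/6 = 9
te_Task 9 = (13 + 4·14 + 27)/6 = 96/6 = 16
te_Task 10 = (3 + 4·8 + 19)/6 = 54/6 = 9

Forward pass:
ES_Task 1 = 0; EF_Task 1 = 2
ES_Task 2 = 0; EF_Task 2 = 4
ES_Task 3 = 0; EF_Task 3 = 13
ES_Task 4 = 0; EF_Task 4 = 15
ES_Task 5 = 13; EF_Task 5 = 13+7 = 20
ES_Task 6 = max(EF_Task 3=13, EF_Task 4=15) = 15; EF_Task 6 = 15+10 = 25
ES_Task 7 = 13; EF_Task 7 = 13+5 = 18
ES_Task 8 = max(EF_Task 2=4, EF_Task 7=18) = 18; EF_Task 8 = 18+9 = 27
ES_Task 9 = 2; EF_Task 9 = 2+16 = 18
ES_Task 10 = max(EF_Task 4=15, EF_Task 5=20, EF_Task 6=25, EF_Task 8=27, EF_Task 9=18) = 27; EF_Task 10 = 27+9 = 36
Expected project duration μ = 36 weeks. Critical path: Task 3 → Task 7 → Task 8 → Task 10.

Backward pass:
LF_Task 10 = 36; LS_Task 10 = 36−9 = 27
LF_Task 9 = LS_Task 10 = 27; LS_Task 9 = 27−16 = 11
LF_Task 8 = LS_Task 10 = 27; LS_Task 8 = 27−9 = 18
LF_Task 7 = LS_Task 8 = 18; LS_Task 7 = 18−5 = 13
LF_Task 6 = LS_Task 10 = 27; LS_Task 6 = 27−10 = 17
LF_Task 5 = LS_Task 10 = 27; LS_Task 5 = 27−7 = 20
LF_Task 4 = min(LS_Task 6=17, LS_Task 10=27) = 17; LS_Task 4 = 17−15 = 2
LF_Task 3 = min(LS_Task 5=20, LS_Task 6=17, LS_Task 7=13) = 13; LS_Task 3 = 13−13 = 0
LF_Task 2 = LS_Task 8 = 18; LS_Task 2 = 18−4 = 14
LF_Task 1 = LS_Task 9 = 11; LS_Task 1 = 11−2 = 9
Slack_Task 1 = LS_Task 1 − ES_Task 1 = 9 − 0 = 9

9 weeks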